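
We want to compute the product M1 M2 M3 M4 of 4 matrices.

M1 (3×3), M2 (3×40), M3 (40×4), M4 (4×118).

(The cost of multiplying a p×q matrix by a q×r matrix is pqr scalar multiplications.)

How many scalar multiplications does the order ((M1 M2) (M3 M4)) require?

33400

(M1 M2): 3×3 by 3×40 → 3×40, cost 3·3·40 = 360
(M3 M4): 40×4 by 4×118 → 40×118, cost 40·4·118 = 18880
((M1 M2) (M3 M4)): 3×40 by 40×118 → 3×118, cost 3·40·118 = 14160; cumulative 33400
Total: 33400 scalar multiplications.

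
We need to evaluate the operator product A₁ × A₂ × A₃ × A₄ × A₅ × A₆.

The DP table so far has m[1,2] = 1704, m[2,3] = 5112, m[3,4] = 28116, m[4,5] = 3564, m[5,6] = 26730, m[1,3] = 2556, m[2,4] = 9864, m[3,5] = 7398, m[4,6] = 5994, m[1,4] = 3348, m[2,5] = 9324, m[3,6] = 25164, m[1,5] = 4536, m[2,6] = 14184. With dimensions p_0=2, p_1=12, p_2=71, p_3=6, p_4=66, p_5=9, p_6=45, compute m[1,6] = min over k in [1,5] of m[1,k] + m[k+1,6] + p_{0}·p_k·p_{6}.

5346

m[1,6] = min over k∈[1,5] of m[1,k]+m[k+1,6]+p_{0}·p_k·p_{6}.
k=1: 0 + 14184 + 2·12·45 = 15264; k=2: 1704 + 25164 + 2·71·45 = 33258; k=3: 2556 + 5994 + 2·6·45 = 9090; k=4: 3348 + 26730 + 2·66·45 = 36018; k=5: 4536 + 0 + 2·9·45 = 5346.
Minimum: 5346 at k=5.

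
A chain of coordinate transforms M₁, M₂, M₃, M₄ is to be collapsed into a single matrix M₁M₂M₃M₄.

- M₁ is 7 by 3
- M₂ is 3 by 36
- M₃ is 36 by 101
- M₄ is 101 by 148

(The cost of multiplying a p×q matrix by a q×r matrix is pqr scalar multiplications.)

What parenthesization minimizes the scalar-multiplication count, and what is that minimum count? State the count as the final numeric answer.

Adjacent pairs: M₁M₂ = 7·3·36 = 756; M₂M₃ = 3·36·101 = 10908; M₃M₄ = 36·101·148 = 538128.
Length 3: M₁..M₃: k=1: 0+10908+7·3·101=13029; k=2: 756+0+7·36·101=26208 → min 13029 | M₂..M₄: k=2: 0+538128+3·36·148=554112; k=3: 10908+0+3·101·148=55752 → min 55752.
Length 4: M₁..M₄: k=1: 0+55752+7·3·148=58860; k=2: 756+538128+7·36·148=576180; k=3: 13029+0+7·101·148=117665 → min 58860.
Optimal parenthesization: (M₁((M₂M₃)M₄)) with cost 58860.

58860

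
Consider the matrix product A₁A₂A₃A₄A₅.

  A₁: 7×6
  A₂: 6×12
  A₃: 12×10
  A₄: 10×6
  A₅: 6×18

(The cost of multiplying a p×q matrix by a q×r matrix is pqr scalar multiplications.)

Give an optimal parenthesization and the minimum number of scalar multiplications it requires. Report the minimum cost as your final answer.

2088

Adjacent pairs: A₁A₂ = 7·6·12 = 504; A₂A₃ = 6·12·10 = 720; A₃A₄ = 12·10·6 = 720; A₄A₅ = 10·6·18 = 1080.
Length 3: A₁..A₃: k=1: 0+720+7·6·10=1140; k=2: 504+0+7·12·10=1344 → min 1140 | A₂..A₄: k=2: 0+720+6·12·6=1152; k=3: 720+0+6·10·6=1080 → min 1080 | A₃..A₅: k=3: 0+1080+12·10·18=3240; k=4: 720+0+12·6·18=2016 → min 2016.
Length 4: A₁..A₄: k=1: 0+1080+7·6·6=1332; k=2: 504+720+7·12·6=1728; k=3: 1140+0+7·10·6=1560 → min 1332 | A₂..A₅: k=2: 0+2016+6·12·18=3312; k=3: 720+1080+6·10·18=2880; k=4: 1080+0+6·6·18=1728 → min 1728.
Length 5: A₁..A₅: k=1: 0+1728+7·6·18=2484; k=2: 504+2016+7·12·18=4032; k=3: 1140+1080+7·10·18=3480; k=4: 1332+0+7·6·18=2088 → min 2088.
Optimal parenthesization: ((A₁((A₂A₃)A₄))A₅) with cost 2088.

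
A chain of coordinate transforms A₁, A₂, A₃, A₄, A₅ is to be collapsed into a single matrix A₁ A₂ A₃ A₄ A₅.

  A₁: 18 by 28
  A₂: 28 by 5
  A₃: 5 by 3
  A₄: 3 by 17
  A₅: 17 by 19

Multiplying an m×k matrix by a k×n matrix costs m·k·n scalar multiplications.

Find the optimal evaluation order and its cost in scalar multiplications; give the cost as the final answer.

Adjacent pairs: A₁A₂ = 18·28·5 = 2520; A₂A₃ = 28·5·3 = 420; A₃A₄ = 5·3·17 = 255; A₄A₅ = 3·17·19 = 969.
Length 3: A₁..A₃: k=1: 0+420+18·28·3=1932; k=2: 2520+0+18·5·3=2790 → min 1932 | A₂..A₄: k=2: 0+255+28·5·17=2635; k=3: 420+0+28·3·17=1848 → min 1848 | A₃..A₅: k=3: 0+969+5·3·19=1254; k=4: 255+0+5·17·19=1870 → min 1254.
Length 4: A₁..A₄: k=1: 0+1848+18·28·17=10416; k=2: 2520+255+18·5·17=4305; k=3: 1932+0+18·3·17=2850 → min 2850 | A₂..A₅: k=2: 0+1254+28·5·19=3914; k=3: 420+969+28·3·19=2985; k=4: 1848+0+28·17·19=10892 → min 2985.
Length 5: A₁..A₅: k=1: 0+2985+18·28·19=12561; k=2: 2520+1254+18·5·19=5484; k=3: 1932+969+18·3·19=3927; k=4: 2850+0+18·17·19=8664 → min 3927.
Optimal parenthesization: ((A₁ (A₂ A₃)) (A₄ A₅)) with cost 3927.

3927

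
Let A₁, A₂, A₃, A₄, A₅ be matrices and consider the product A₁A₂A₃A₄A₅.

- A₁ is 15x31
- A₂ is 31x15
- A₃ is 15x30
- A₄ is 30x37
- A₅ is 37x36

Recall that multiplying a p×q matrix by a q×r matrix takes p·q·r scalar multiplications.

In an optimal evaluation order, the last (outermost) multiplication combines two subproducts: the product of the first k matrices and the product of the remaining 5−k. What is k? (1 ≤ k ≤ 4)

4

Adjacent pairs: A₁A₂ = 15·31·15 = 6975; A₂A₃ = 31·15·30 = 13950; A₃A₄ = 15·30·37 = 16650; A₄A₅ = 30·37·36 = 39960.
Length 3: A₁..A₃: k=1: 0+13950+15·31·30=27900; k=2: 6975+0+15·15·30=13725 → min 13725 | A₂..A₄: k=2: 0+16650+31·15·37=33855; k=3: 13950+0+31·30·37=48360 → min 33855 | A₃..A₅: k=3: 0+39960+15·30·36=56160; k=4: 16650+0+15·37·36=36630 → min 36630.
Length 4: A₁..A₄: k=1: 0+33855+15·31·37=51060; k=2: 6975+16650+15·15·37=31950; k=3: 13725+0+15·30·37=30375 → min 30375 | A₂..A₅: k=2: 0+36630+31·15·36=53370; k=3: 13950+39960+31·30·36=87390; k=4: 33855+0+31·37·36=75147 → min 53370.
Top-level splits: k=1: (A₁..A₁)·(A₂..A₅) → 0+53370+15·31·36 = 70110; k=2: (A₁..A₂)·(A₃..A₅) → 6975+36630+15·15·36 = 51705; k=3: (A₁..A₃)·(A₄..A₅) → 13725+39960+15·30·36 = 69885; k=4: (A₁..A₄)·(A₅..A₅) → 30375+0+15·37·36 = 50355.
Best split is after A₄, i.e. k = 4.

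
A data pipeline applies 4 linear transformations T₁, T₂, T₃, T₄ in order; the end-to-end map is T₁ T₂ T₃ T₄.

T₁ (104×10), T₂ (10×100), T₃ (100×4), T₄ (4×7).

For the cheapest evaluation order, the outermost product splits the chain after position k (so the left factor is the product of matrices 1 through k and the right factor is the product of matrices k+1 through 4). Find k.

Adjacent pairs: T₁T₂ = 104·10·100 = 104000; T₂T₃ = 10·100·4 = 4000; T₃T₄ = 100·4·7 = 2800.
Length 3: T₁..T₃: k=1: 0+4000+104·10·4=8160; k=2: 104000+0+104·100·4=145600 → min 8160 | T₂..T₄: k=2: 0+2800+10·100·7=9800; k=3: 4000+0+10·4·7=4280 → min 4280.
Top-level splits: k=1: (T₁..T₁)·(T₂..T₄) → 0+4280+104·10·7 = 11560; k=2: (T₁..T₂)·(T₃..T₄) → 104000+2800+104·100·7 = 179600; k=3: (T₁..T₃)·(T₄..T₄) → 8160+0+104·4·7 = 11072.
Best split is after T₃, i.e. k = 3.

3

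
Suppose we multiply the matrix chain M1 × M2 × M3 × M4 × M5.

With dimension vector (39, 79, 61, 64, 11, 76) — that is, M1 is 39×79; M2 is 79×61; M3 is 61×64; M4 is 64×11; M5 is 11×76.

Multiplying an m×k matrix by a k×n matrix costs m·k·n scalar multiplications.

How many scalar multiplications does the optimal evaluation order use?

162448

Adjacent pairs: M1M2 = 39·79·61 = 187941; M2M3 = 79·61·64 = 308416; M3M4 = 61·64·11 = 42944; M4M5 = 64·11·76 = 53504.
Length 3: M1..M3: k=1: 0+308416+39·79·64=505600; k=2: 187941+0+39·61·64=340197 → min 340197 | M2..M4: k=2: 0+42944+79·61·11=95953; k=3: 308416+0+79·64·11=364032 → min 95953 | M3..M5: k=3: 0+53504+61·64·76=350208; k=4: 42944+0+61·11·76=93940 → min 93940.
Length 4: M1..M4: k=1: 0+95953+39·79·11=129844; k=2: 187941+42944+39·61·11=257054; k=3: 340197+0+39·64·11=367653 → min 129844 | M2..M5: k=2: 0+93940+79·61·76=460184; k=3: 308416+53504+79·64·76=746176; k=4: 95953+0+79·11·76=161997 → min 161997.
Length 5: M1..M5: k=1: 0+161997+39·79·76=396153; k=2: 187941+93940+39·61·76=462685; k=3: 340197+53504+39·64·76=583397; k=4: 129844+0+39·11·76=162448 → min 162448.
Optimal order: ((M1 × (M2 × (M3 × M4))) × M5) with cost 162448.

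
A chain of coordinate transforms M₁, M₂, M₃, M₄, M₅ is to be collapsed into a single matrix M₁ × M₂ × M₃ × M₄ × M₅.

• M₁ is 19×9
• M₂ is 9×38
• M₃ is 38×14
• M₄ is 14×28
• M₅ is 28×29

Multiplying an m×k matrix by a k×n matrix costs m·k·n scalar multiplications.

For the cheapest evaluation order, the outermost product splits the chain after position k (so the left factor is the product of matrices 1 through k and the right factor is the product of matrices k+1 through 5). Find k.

Adjacent pairs: M₁M₂ = 19·9·38 = 6498; M₂M₃ = 9·38·14 = 4788; M₃M₄ = 38·14·28 = 14896; M₄M₅ = 14·28·29 = 11368.
Length 3: M₁..M₃: k=1: 0+4788+19·9·14=7182; k=2: 6498+0+19·38·14=16606 → min 7182 | M₂..M₄: k=2: 0+14896+9·38·28=24472; k=3: 4788+0+9·14·28=8316 → min 8316 | M₃..M₅: k=3: 0+11368+38·14·29=26796; k=4: 14896+0+38·28·29=45752 → min 26796.
Length 4: M₁..M₄: k=1: 0+8316+19·9·28=13104; k=2: 6498+14896+19·38·28=41610; k=3: 7182+0+19·14·28=14630 → min 13104 | M₂..M₅: k=2: 0+26796+9·38·29=36714; k=3: 4788+11368+9·14·29=19810; k=4: 8316+0+9·28·29=15624 → min 15624.
Top-level splits: k=1: (M₁..M₁)·(M₂..M₅) → 0+15624+19·9·29 = 20583; k=2: (M₁..M₂)·(M₃..M₅) → 6498+26796+19·38·29 = 54232; k=3: (M₁..M₃)·(M₄..M₅) → 7182+11368+19·14·29 = 26264; k=4: (M₁..M₄)·(M₅..M₅) → 13104+0+19·28·29 = 28532.
Best split is after M₁, i.e. k = 1.

1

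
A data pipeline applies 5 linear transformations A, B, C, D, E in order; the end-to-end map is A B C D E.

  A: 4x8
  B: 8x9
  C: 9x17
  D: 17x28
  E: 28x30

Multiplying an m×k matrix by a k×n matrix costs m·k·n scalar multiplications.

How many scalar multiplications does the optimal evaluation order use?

6164

Adjacent pairs: AB = 4·8·9 = 288; BC = 8·9·17 = 1224; CD = 9·17·28 = 4284; DE = 17·28·30 = 14280.
Length 3: A..C: k=1: 0+1224+4·8·17=1768; k=2: 288+0+4·9·17=900 → min 900 | B..D: k=2: 0+4284+8·9·28=6300; k=3: 1224+0+8·17·28=5032 → min 5032 | C..E: k=3: 0+14280+9·17·30=18870; k=4: 4284+0+9·28·30=11844 → min 11844.
Length 4: A..D: k=1: 0+5032+4·8·28=5928; k=2: 288+4284+4·9·28=5580; k=3: 900+0+4·17·28=2804 → min 2804 | B..E: k=2: 0+11844+8·9·30=14004; k=3: 1224+14280+8·17·30=19584; k=4: 5032+0+8·28·30=11752 → min 11752.
Length 5: A..E: k=1: 0+11752+4·8·30=12712; k=2: 288+11844+4·9·30=13212; k=3: 900+14280+4·17·30=17220; k=4: 2804+0+4·28·30=6164 → min 6164.
Optimal order: ((((A B) C) D) E) with cost 6164.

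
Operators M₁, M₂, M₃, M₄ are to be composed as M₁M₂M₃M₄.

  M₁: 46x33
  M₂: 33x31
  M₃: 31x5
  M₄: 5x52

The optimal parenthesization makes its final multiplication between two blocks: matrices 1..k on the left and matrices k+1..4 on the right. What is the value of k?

3

Adjacent pairs: M₁M₂ = 46·33·31 = 47058; M₂M₃ = 33·31·5 = 5115; M₃M₄ = 31·5·52 = 8060.
Length 3: M₁..M₃: k=1: 0+5115+46·33·5=12705; k=2: 47058+0+46·31·5=54188 → min 12705 | M₂..M₄: k=2: 0+8060+33·31·52=61256; k=3: 5115+0+33·5·52=13695 → min 13695.
Top-level splits: k=1: (M₁..M₁)·(M₂..M₄) → 0+13695+46·33·52 = 92631; k=2: (M₁..M₂)·(M₃..M₄) → 47058+8060+46·31·52 = 129270; k=3: (M₁..M₃)·(M₄..M₄) → 12705+0+46·5·52 = 24665.
Best split is after M₃, i.e. k = 3.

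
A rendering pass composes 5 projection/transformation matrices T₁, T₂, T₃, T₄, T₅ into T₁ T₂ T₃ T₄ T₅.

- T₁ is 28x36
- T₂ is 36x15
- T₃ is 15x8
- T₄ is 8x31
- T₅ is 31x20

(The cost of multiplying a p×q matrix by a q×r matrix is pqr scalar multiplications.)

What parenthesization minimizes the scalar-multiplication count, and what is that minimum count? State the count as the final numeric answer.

21824

Adjacent pairs: T₁T₂ = 28·36·15 = 15120; T₂T₃ = 36·15·8 = 4320; T₃T₄ = 15·8·31 = 3720; T₄T₅ = 8·31·20 = 4960.
Length 3: T₁..T₃: k=1: 0+4320+28·36·8=12384; k=2: 15120+0+28·15·8=18480 → min 12384 | T₂..T₄: k=2: 0+3720+36·15·31=20460; k=3: 4320+0+36·8·31=13248 → min 13248 | T₃..T₅: k=3: 0+4960+15·8·20=7360; k=4: 3720+0+15·31·20=13020 → min 7360.
Length 4: T₁..T₄: k=1: 0+13248+28·36·31=44496; k=2: 15120+3720+28·15·31=31860; k=3: 12384+0+28·8·31=19328 → min 19328 | T₂..T₅: k=2: 0+7360+36·15·20=18160; k=3: 4320+4960+36·8·20=15040; k=4: 13248+0+36·31·20=35568 → min 15040.
Length 5: T₁..T₅: k=1: 0+15040+28·36·20=35200; k=2: 15120+7360+28·15·20=30880; k=3: 12384+4960+28·8·20=21824; k=4: 19328+0+28·31·20=36688 → min 21824.
Optimal parenthesization: ((T₁ (T₂ T₃)) (T₄ T₅)) with cost 21824.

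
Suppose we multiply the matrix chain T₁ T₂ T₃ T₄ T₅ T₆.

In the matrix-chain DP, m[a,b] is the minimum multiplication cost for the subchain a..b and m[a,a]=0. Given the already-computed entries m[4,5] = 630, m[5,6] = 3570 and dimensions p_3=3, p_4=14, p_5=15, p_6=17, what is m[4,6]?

1395

m[4,6] = min over k∈[4,5] of m[4,k]+m[k+1,6]+p_{3}·p_k·p_{6}.
k=4: 0 + 3570 + 3·14·17 = 4284; k=5: 630 + 0 + 3·15·17 = 1395.
Minimum: 1395 at k=5.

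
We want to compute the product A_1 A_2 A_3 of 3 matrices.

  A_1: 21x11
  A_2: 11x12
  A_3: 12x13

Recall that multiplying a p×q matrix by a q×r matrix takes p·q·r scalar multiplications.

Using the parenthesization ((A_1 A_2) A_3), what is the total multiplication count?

(A_1 A_2): 21×11 by 11×12 → 21×12, cost 21·11·12 = 2772
((A_1 A_2) A_3): 21×12 by 12×13 → 21×13, cost 21·12·13 = 3276; cumulative 6048
Total: 6048 scalar multiplications.

6048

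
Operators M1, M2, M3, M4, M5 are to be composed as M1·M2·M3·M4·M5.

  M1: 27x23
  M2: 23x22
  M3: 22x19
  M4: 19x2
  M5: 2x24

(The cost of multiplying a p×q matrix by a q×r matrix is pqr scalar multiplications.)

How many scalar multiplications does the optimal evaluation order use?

4386

Adjacent pairs: M1M2 = 27·23·22 = 13662; M2M3 = 23·22·19 = 9614; M3M4 = 22·19·2 = 836; M4M5 = 19·2·24 = 912.
Length 3: M1..M3: k=1: 0+9614+27·23·19=21413; k=2: 13662+0+27·22·19=24948 → min 21413 | M2..M4: k=2: 0+836+23·22·2=1848; k=3: 9614+0+23·19·2=10488 → min 1848 | M3..M5: k=3: 0+912+22·19·24=10944; k=4: 836+0+22·2·24=1892 → min 1892.
Length 4: M1..M4: k=1: 0+1848+27·23·2=3090; k=2: 13662+836+27·22·2=15686; k=3: 21413+0+27·19·2=22439 → min 3090 | M2..M5: k=2: 0+1892+23·22·24=14036; k=3: 9614+912+23·19·24=21014; k=4: 1848+0+23·2·24=2952 → min 2952.
Length 5: M1..M5: k=1: 0+2952+27·23·24=17856; k=2: 13662+1892+27·22·24=29810; k=3: 21413+912+27·19·24=34637; k=4: 3090+0+27·2·24=4386 → min 4386.
Optimal order: ((M1·(M2·(M3·M4)))·M5) with cost 4386.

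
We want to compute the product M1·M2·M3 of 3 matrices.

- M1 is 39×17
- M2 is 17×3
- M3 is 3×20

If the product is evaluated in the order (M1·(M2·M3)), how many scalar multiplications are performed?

14280

(M2·M3): 17×3 by 3×20 → 17×20, cost 17·3·20 = 1020
(M1·(M2·M3)): 39×17 by 17×20 → 39×20, cost 39·17·20 = 13260; cumulative 14280
Total: 14280 scalar multiplications.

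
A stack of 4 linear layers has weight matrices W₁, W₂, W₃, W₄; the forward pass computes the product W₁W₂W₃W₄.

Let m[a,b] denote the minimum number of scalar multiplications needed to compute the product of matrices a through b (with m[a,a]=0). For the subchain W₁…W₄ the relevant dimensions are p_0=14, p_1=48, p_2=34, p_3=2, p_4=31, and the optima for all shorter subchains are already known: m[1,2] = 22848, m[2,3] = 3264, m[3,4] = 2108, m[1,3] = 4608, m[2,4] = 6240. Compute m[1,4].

m[1,4] = min over k∈[1,3] of m[1,k]+m[k+1,4]+p_{0}·p_k·p_{4}.
k=1: 0 + 6240 + 14·48·31 = 27072; k=2: 22848 + 2108 + 14·34·31 = 39712; k=3: 4608 + 0 + 14·2·31 = 5476.
Minimum: 5476 at k=3.

5476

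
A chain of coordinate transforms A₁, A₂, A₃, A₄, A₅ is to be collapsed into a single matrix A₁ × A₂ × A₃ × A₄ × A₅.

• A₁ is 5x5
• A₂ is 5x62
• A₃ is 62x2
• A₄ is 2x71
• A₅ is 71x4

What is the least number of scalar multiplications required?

Adjacent pairs: A₁A₂ = 5·5·62 = 1550; A₂A₃ = 5·62·2 = 620; A₃A₄ = 62·2·71 = 8804; A₄A₅ = 2·71·4 = 568.
Length 3: A₁..A₃: k=1: 0+620+5·5·2=670; k=2: 1550+0+5·62·2=2170 → min 670 | A₂..A₄: k=2: 0+8804+5·62·71=30814; k=3: 620+0+5·2·71=1330 → min 1330 | A₃..A₅: k=3: 0+568+62·2·4=1064; k=4: 8804+0+62·71·4=26412 → min 1064.
Length 4: A₁..A₄: k=1: 0+1330+5·5·71=3105; k=2: 1550+8804+5·62·71=32364; k=3: 670+0+5·2·71=1380 → min 1380 | A₂..A₅: k=2: 0+1064+5·62·4=2304; k=3: 620+568+5·2·4=1228; k=4: 1330+0+5·71·4=2750 → min 1228.
Length 5: A₁..A₅: k=1: 0+1228+5·5·4=1328; k=2: 1550+1064+5·62·4=3854; k=3: 670+568+5·2·4=1278; k=4: 1380+0+5·71·4=2800 → min 1278.
Optimal order: ((A₁ × (A₂ × A₃)) × (A₄ × A₅)) with cost 1278.

1278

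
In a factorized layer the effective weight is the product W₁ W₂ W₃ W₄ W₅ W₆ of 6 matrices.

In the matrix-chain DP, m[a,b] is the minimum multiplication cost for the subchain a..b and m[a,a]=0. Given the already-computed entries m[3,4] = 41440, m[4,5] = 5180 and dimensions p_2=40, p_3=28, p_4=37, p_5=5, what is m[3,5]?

10780

m[3,5] = min over k∈[3,4] of m[3,k]+m[k+1,5]+p_{2}·p_k·p_{5}.
k=3: 0 + 5180 + 40·28·5 = 10780; k=4: 41440 + 0 + 40·37·5 = 48840.
Minimum: 10780 at k=3.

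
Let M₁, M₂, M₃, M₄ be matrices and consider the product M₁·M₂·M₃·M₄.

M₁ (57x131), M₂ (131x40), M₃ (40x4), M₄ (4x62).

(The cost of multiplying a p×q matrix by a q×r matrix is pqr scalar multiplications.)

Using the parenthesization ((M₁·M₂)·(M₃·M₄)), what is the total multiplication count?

449960

(M₁·M₂): 57×131 by 131×40 → 57×40, cost 57·131·40 = 298680
(M₃·M₄): 40×4 by 4×62 → 40×62, cost 40·4·62 = 9920
((M₁·M₂)·(M₃·M₄)): 57×40 by 40×62 → 57×62, cost 57·40·62 = 141360; cumulative 449960
Total: 449960 scalar multiplications.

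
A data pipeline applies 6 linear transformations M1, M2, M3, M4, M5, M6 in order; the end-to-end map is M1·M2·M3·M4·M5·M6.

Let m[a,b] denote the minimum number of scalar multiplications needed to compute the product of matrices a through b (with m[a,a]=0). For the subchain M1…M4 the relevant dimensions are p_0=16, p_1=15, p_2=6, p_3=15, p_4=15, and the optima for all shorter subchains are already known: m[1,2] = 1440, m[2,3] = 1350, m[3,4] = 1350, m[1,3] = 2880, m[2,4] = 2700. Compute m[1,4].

m[1,4] = min over k∈[1,3] of m[1,k]+m[k+1,4]+p_{0}·p_k·p_{4}.
k=1: 0 + 2700 + 16·15·15 = 6300; k=2: 1440 + 1350 + 16·6·15 = 4230; k=3: 2880 + 0 + 16·15·15 = 6480.
Minimum: 4230 at k=2.

4230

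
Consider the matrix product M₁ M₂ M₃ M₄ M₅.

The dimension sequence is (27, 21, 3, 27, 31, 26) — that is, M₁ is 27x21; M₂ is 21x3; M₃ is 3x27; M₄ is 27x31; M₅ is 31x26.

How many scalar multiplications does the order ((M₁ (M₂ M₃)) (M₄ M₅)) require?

57726

(M₂ M₃): 21×3 by 3×27 → 21×27, cost 21·3·27 = 1701
(M₁ (M₂ M₃)): 27×21 by 21×27 → 27×27, cost 27·21·27 = 15309; cumulative 17010
(M₄ M₅): 27×31 by 31×26 → 27×26, cost 27·31·26 = 21762
((M₁ (M₂ M₃)) (M₄ M₅)): 27×27 by 27×26 → 27×26, cost 27·27·26 = 18954; cumulative 57726
Total: 57726 scalar multiplications.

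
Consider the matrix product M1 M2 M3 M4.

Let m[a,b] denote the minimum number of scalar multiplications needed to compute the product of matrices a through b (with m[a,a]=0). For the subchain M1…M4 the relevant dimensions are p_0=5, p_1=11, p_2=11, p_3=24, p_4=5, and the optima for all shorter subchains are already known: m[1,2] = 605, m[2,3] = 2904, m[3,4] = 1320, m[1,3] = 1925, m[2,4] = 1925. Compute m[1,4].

2200

m[1,4] = min over k∈[1,3] of m[1,k]+m[k+1,4]+p_{0}·p_k·p_{4}.
k=1: 0 + 1925 + 5·11·5 = 2200; k=2: 605 + 1320 + 5·11·5 = 2200; k=3: 1925 + 0 + 5·24·5 = 2525.
Minimum: 2200 at k=1.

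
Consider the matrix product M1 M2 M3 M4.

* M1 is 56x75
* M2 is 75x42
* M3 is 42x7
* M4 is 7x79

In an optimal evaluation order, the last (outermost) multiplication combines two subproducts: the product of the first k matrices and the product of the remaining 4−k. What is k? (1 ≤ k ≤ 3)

Adjacent pairs: M1M2 = 56·75·42 = 176400; M2M3 = 75·42·7 = 22050; M3M4 = 42·7·79 = 23226.
Length 3: M1..M3: k=1: 0+22050+56·75·7=51450; k=2: 176400+0+56·42·7=192864 → min 51450 | M2..M4: k=2: 0+23226+75·42·79=272076; k=3: 22050+0+75·7·79=63525 → min 63525.
Top-level splits: k=1: (M1..M1)·(M2..M4) → 0+63525+56·75·79 = 395325; k=2: (M1..M2)·(M3..M4) → 176400+23226+56·42·79 = 385434; k=3: (M1..M3)·(M4..M4) → 51450+0+56·7·79 = 82418.
Best split is after M3, i.e. k = 3.

3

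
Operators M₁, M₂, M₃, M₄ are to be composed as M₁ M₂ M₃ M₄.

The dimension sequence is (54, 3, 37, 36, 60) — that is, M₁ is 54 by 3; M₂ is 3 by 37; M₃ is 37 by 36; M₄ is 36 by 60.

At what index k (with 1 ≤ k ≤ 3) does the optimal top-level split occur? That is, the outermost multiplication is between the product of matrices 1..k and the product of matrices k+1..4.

Adjacent pairs: M₁M₂ = 54·3·37 = 5994; M₂M₃ = 3·37·36 = 3996; M₃M₄ = 37·36·60 = 79920.
Length 3: M₁..M₃: k=1: 0+3996+54·3·36=9828; k=2: 5994+0+54·37·36=77922 → min 9828 | M₂..M₄: k=2: 0+79920+3·37·60=86580; k=3: 3996+0+3·36·60=10476 → min 10476.
Top-level splits: k=1: (M₁..M₁)·(M₂..M₄) → 0+10476+54·3·60 = 20196; k=2: (M₁..M₂)·(M₃..M₄) → 5994+79920+54·37·60 = 205794; k=3: (M₁..M₃)·(M₄..M₄) → 9828+0+54·36·60 = 126468.
Best split is after M₁, i.e. k = 1.

1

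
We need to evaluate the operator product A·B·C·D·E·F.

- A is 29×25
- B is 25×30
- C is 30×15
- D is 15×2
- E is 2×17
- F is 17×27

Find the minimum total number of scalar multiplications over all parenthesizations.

Adjacent pairs: AB = 29·25·30 = 21750; BC = 25·30·15 = 11250; CD = 30·15·2 = 900; DE = 15·2·17 = 510; EF = 2·17·27 = 918.
Length 3: A..C: k=1: 0+11250+29·25·15=22125; k=2: 21750+0+29·30·15=34800 → min 22125 | B..D: k=2: 0+900+25·30·2=2400; k=3: 11250+0+25·15·2=12000 → min 2400 | C..E: k=3: 0+510+30·15·17=8160; k=4: 900+0+30·2·17=1920 → min 1920 | D..F: k=4: 0+918+15·2·27=1728; k=5: 510+0+15·17·27=7395 → min 1728.
Length 4: A..D: k=1: 0+2400+29·25·2=3850; k=2: 21750+900+29·30·2=24390; k=3: 22125+0+29·15·2=22995 → min 3850 | B..E: k=2: 0+1920+25·30·17=14670; k=3: 11250+510+25·15·17=18135; k=4: 2400+0+25·2·17=3250 → min 3250 | C..F: k=3: 0+1728+30·15·27=13878; k=4: 900+918+30·2·27=3438; k=5: 1920+0+30·17·27=15690 → min 3438.
Length 5: A..E: k=1: 0+3250+29·25·17=15575; k=2: 21750+1920+29·30·17=38460; k=3: 22125+510+29·15·17=30030; k=4: 3850+0+29·2·17=4836 → min 4836 | B..F: k=2: 0+3438+25·30·27=23688; k=3: 11250+1728+25·15·27=23103; k=4: 2400+918+25·2·27=4668; k=5: 3250+0+25·17·27=14725 → min 4668.
Length 6: A..F: k=1: 0+4668+29·25·27=24243; k=2: 21750+3438+29·30·27=48678; k=3: 22125+1728+29·15·27=35598; k=4: 3850+918+29·2·27=6334; k=5: 4836+0+29·17·27=18147 → min 6334.
Optimal order: ((A·(B·(C·D)))·(E·F)) with cost 6334.

6334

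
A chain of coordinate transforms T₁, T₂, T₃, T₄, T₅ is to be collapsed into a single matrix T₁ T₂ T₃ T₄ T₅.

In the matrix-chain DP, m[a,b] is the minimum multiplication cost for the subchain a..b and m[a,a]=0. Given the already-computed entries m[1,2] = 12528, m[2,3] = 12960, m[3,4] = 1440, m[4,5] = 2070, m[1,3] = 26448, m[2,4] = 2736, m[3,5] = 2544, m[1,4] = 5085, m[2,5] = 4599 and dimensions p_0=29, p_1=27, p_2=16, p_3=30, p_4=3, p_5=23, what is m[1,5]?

m[1,5] = min over k∈[1,4] of m[1,k]+m[k+1,5]+p_{0}·p_k·p_{5}.
k=1: 0 + 4599 + 29·27·23 = 22608; k=2: 12528 + 2544 + 29·16·23 = 25744; k=3: 26448 + 2070 + 29·30·23 = 48528; k=4: 5085 + 0 + 29·3·23 = 7086.
Minimum: 7086 at k=4.

7086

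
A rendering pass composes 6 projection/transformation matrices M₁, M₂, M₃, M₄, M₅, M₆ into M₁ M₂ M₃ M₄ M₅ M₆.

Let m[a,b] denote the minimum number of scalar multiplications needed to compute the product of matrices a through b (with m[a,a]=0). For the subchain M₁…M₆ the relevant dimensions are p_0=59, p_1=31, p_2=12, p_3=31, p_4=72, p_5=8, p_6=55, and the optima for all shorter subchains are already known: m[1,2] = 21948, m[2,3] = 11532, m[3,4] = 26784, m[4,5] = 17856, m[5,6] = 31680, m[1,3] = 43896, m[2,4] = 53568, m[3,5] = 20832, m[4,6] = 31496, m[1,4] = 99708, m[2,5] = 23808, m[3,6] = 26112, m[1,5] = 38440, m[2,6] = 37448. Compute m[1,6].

64400

m[1,6] = min over k∈[1,5] of m[1,k]+m[k+1,6]+p_{0}·p_k·p_{6}.
k=1: 0 + 37448 + 59·31·55 = 138043; k=2: 21948 + 26112 + 59·12·55 = 87000; k=3: 43896 + 31496 + 59·31·55 = 175987; k=4: 99708 + 31680 + 59·72·55 = 365028; k=5: 38440 + 0 + 59·8·55 = 64400.
Minimum: 64400 at k=5.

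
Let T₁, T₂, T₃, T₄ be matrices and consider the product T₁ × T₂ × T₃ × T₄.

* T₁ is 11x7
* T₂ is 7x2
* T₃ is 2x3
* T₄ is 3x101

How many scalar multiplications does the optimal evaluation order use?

Adjacent pairs: T₁T₂ = 11·7·2 = 154; T₂T₃ = 7·2·3 = 42; T₃T₄ = 2·3·101 = 606.
Length 3: T₁..T₃: k=1: 0+42+11·7·3=273; k=2: 154+0+11·2·3=220 → min 220 | T₂..T₄: k=2: 0+606+7·2·101=2020; k=3: 42+0+7·3·101=2163 → min 2020.
Length 4: T₁..T₄: k=1: 0+2020+11·7·101=9797; k=2: 154+606+11·2·101=2982; k=3: 220+0+11·3·101=3553 → min 2982.
Optimal order: ((T₁ × T₂) × (T₃ × T₄)) with cost 2982.

2982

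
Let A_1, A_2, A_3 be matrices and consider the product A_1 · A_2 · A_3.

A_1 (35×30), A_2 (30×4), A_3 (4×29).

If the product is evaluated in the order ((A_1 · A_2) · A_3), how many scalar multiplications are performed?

(A_1 · A_2): 35×30 by 30×4 → 35×4, cost 35·30·4 = 4200
((A_1 · A_2) · A_3): 35×4 by 4×29 → 35×29, cost 35·4·29 = 4060; cumulative 8260
Total: 8260 scalar multiplications.

8260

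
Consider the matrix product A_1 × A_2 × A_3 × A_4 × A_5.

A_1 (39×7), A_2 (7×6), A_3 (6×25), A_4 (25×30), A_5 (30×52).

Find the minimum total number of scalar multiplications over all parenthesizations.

Adjacent pairs: A_1A_2 = 39·7·6 = 1638; A_2A_3 = 7·6·25 = 1050; A_3A_4 = 6·25·30 = 4500; A_4A_5 = 25·30·52 = 39000.
Length 3: A_1..A_3: k=1: 0+1050+39·7·25=7875; k=2: 1638+0+39·6·25=7488 → min 7488 | A_2..A_4: k=2: 0+4500+7·6·30=5760; k=3: 1050+0+7·25·30=6300 → min 5760 | A_3..A_5: k=3: 0+39000+6·25·52=46800; k=4: 4500+0+6·30·52=13860 → min 13860.
Length 4: A_1..A_4: k=1: 0+5760+39·7·30=13950; k=2: 1638+4500+39·6·30=13158; k=3: 7488+0+39·25·30=36738 → min 13158 | A_2..A_5: k=2: 0+13860+7·6·52=16044; k=3: 1050+39000+7·25·52=49150; k=4: 5760+0+7·30·52=16680 → min 16044.
Length 5: A_1..A_5: k=1: 0+16044+39·7·52=30240; k=2: 1638+13860+39·6·52=27666; k=3: 7488+39000+39·25·52=97188; k=4: 13158+0+39·30·52=73998 → min 27666.
Optimal order: ((A_1 × A_2) × ((A_3 × A_4) × A_5)) with cost 27666.

27666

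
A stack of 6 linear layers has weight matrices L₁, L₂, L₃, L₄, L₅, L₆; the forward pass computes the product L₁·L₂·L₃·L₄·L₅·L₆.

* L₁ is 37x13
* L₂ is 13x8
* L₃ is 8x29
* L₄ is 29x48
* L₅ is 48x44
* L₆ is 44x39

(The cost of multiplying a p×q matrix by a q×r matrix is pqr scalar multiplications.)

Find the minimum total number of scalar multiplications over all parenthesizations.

Adjacent pairs: L₁L₂ = 37·13·8 = 3848; L₂L₃ = 13·8·29 = 3016; L₃L₄ = 8·29·48 = 11136; L₄L₅ = 29·48·44 = 61248; L₅L₆ = 48·44·39 = 82368.
Length 3: L₁..L₃: k=1: 0+3016+37·13·29=16965; k=2: 3848+0+37·8·29=12432 → min 12432 | L₂..L₄: k=2: 0+11136+13·8·48=16128; k=3: 3016+0+13·29·48=21112 → min 16128 | L₃..L₅: k=3: 0+61248+8·29·44=71456; k=4: 11136+0+8·48·44=28032 → min 28032 | L₄..L₆: k=4: 0+82368+29·48·39=136656; k=5: 61248+0+29·44·39=111012 → min 111012.
Length 4: L₁..L₄: k=1: 0+16128+37·13·48=39216; k=2: 3848+11136+37·8·48=29192; k=3: 12432+0+37·29·48=63936 → min 29192 | L₂..L₅: k=2: 0+28032+13·8·44=32608; k=3: 3016+61248+13·29·44=80852; k=4: 16128+0+13·48·44=43584 → min 32608 | L₃..L₆: k=3: 0+111012+8·29·39=120060; k=4: 11136+82368+8·48·39=108480; k=5: 28032+0+8·44·39=41760 → min 41760.
Length 5: L₁..L₅: k=1: 0+32608+37·13·44=53772; k=2: 3848+28032+37·8·44=44904; k=3: 12432+61248+37·29·44=120892; k=4: 29192+0+37·48·44=107336 → min 44904 | L₂..L₆: k=2: 0+41760+13·8·39=45816; k=3: 3016+111012+13·29·39=128731; k=4: 16128+82368+13·48·39=122832; k=5: 32608+0+13·44·39=54916 → min 45816.
Length 6: L₁..L₆: k=1: 0+45816+37·13·39=64575; k=2: 3848+41760+37·8·39=57152; k=3: 12432+111012+37·29·39=165291; k=4: 29192+82368+37·48·39=180824; k=5: 44904+0+37·44·39=108396 → min 57152.
Optimal order: ((L₁·L₂)·(((L₃·L₄)·L₅)·L₆)) with cost 57152.

57152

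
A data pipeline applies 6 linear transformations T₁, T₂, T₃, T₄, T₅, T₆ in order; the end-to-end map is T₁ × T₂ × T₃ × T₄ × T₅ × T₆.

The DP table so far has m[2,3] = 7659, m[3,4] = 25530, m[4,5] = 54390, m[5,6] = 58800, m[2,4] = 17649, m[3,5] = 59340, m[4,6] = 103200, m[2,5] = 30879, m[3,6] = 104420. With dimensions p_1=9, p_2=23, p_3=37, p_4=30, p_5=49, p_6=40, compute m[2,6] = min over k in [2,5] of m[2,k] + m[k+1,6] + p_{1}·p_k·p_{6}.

m[2,6] = min over k∈[2,5] of m[2,k]+m[k+1,6]+p_{1}·p_k·p_{6}.
k=2: 0 + 104420 + 9·23·40 = 112700; k=3: 7659 + 103200 + 9·37·40 = 124179; k=4: 17649 + 58800 + 9·30·40 = 87249; k=5: 30879 + 0 + 9·49·40 = 48519.
Minimum: 48519 at k=5.

48519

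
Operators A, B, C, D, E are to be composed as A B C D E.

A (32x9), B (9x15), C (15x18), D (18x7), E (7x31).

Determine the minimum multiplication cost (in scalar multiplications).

Adjacent pairs: AB = 32·9·15 = 4320; BC = 9·15·18 = 2430; CD = 15·18·7 = 1890; DE = 18·7·31 = 3906.
Length 3: A..C: k=1: 0+2430+32·9·18=7614; k=2: 4320+0+32·15·18=12960 → min 7614 | B..D: k=2: 0+1890+9·15·7=2835; k=3: 2430+0+9·18·7=3564 → min 2835 | C..E: k=3: 0+3906+15·18·31=12276; k=4: 1890+0+15·7·31=5145 → min 5145.
Length 4: A..D: k=1: 0+2835+32·9·7=4851; k=2: 4320+1890+32·15·7=9570; k=3: 7614+0+32·18·7=11646 → min 4851 | B..E: k=2: 0+5145+9·15·31=9330; k=3: 2430+3906+9·18·31=11358; k=4: 2835+0+9·7·31=4788 → min 4788.
Length 5: A..E: k=1: 0+4788+32·9·31=13716; k=2: 4320+5145+32·15·31=24345; k=3: 7614+3906+32·18·31=29376; k=4: 4851+0+32·7·31=11795 → min 11795.
Optimal order: ((A (B (C D))) E) with cost 11795.

11795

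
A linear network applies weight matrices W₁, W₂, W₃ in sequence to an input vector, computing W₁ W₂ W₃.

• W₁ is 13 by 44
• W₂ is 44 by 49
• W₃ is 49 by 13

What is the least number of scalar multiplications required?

Order (W₁ (W₂ W₃)): (W₂ W₃): 44×49 by 49×13 → 44×13, cost 44·49·13 = 28028; (W₁ (W₂ W₃)): 13×44 by 44×13 → 13×13, cost 13·44·13 = 7436; cumulative 35464. Total 35464.
Order ((W₁ W₂) W₃): (W₁ W₂): 13×44 by 44×49 → 13×49, cost 13·44·49 = 28028; ((W₁ W₂) W₃): 13×49 by 49×13 → 13×13, cost 13·49·13 = 8281; cumulative 36309. Total 36309.
Minimum: 35464.

35464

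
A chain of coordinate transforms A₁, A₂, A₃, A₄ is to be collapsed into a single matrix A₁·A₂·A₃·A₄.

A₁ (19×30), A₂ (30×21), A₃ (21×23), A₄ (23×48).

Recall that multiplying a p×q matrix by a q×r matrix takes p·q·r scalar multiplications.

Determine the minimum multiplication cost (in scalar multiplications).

42123

Adjacent pairs: A₁A₂ = 19·30·21 = 11970; A₂A₃ = 30·21·23 = 14490; A₃A₄ = 21·23·48 = 23184.
Length 3: A₁..A₃: k=1: 0+14490+19·30·23=27600; k=2: 11970+0+19·21·23=21147 → min 21147 | A₂..A₄: k=2: 0+23184+30·21·48=53424; k=3: 14490+0+30·23·48=47610 → min 47610.
Length 4: A₁..A₄: k=1: 0+47610+19·30·48=74970; k=2: 11970+23184+19·21·48=54306; k=3: 21147+0+19·23·48=42123 → min 42123.
Optimal order: (((A₁·A₂)·A₃)·A₄) with cost 42123.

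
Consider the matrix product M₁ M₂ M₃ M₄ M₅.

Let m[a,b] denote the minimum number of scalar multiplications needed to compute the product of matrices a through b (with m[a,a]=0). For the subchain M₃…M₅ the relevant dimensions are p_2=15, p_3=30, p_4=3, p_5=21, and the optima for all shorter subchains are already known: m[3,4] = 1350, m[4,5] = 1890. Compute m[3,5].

m[3,5] = min over k∈[3,4] of m[3,k]+m[k+1,5]+p_{2}·p_k·p_{5}.
k=3: 0 + 1890 + 15·30·21 = 11340; k=4: 1350 + 0 + 15·3·21 = 2295.
Minimum: 2295 at k=4.

2295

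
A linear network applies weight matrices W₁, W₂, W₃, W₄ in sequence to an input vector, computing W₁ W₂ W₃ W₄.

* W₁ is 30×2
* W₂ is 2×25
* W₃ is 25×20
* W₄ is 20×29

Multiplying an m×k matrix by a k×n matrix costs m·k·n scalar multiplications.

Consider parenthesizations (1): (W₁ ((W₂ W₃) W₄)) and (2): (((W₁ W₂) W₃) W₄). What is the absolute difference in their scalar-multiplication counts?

30000

Order (1) = (W₁ ((W₂ W₃) W₄)): (W₂ W₃): 2×25 by 25×20 → 2×20, cost 2·25·20 = 1000; ((W₂ W₃) W₄): 2×20 by 20×29 → 2×29, cost 2·20·29 = 1160; cumulative 2160; (W₁ ((W₂ W₃) W₄)): 30×2 by 2×29 → 30×29, cost 30·2·29 = 1740; cumulative 3900. Total 3900.
Order (2) = (((W₁ W₂) W₃) W₄): (W₁ W₂): 30×2 by 2×25 → 30×25, cost 30·2·25 = 1500; ((W₁ W₂) W₃): 30×25 by 25×20 → 30×20, cost 30·25·20 = 15000; cumulative 16500; (((W₁ W₂) W₃) W₄): 30×20 by 20×29 → 30×29, cost 30·20·29 = 17400; cumulative 33900. Total 33900.
Difference: |3900 − 33900| = 30000.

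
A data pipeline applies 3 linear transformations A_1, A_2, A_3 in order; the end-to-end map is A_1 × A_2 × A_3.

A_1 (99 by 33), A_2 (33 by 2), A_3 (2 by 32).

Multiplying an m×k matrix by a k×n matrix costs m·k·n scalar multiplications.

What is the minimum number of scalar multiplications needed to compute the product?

12870

Order (A_1 × (A_2 × A_3)): (A_2 × A_3): 33×2 by 2×32 → 33×32, cost 33·2·32 = 2112; (A_1 × (A_2 × A_3)): 99×33 by 33×32 → 99×32, cost 99·33·32 = 104544; cumulative 106656. Total 106656.
Order ((A_1 × A_2) × A_3): (A_1 × A_2): 99×33 by 33×2 → 99×2, cost 99·33·2 = 6534; ((A_1 × A_2) × A_3): 99×2 by 2×32 → 99×32, cost 99·2·32 = 6336; cumulative 12870. Total 12870.
Minimum: 12870.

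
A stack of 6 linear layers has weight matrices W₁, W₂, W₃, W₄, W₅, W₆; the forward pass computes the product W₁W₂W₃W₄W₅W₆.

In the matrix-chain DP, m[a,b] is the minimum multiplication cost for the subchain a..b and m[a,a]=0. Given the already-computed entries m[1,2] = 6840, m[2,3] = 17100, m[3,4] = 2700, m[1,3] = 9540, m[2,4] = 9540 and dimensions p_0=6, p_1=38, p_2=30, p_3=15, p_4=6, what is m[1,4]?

10080

m[1,4] = min over k∈[1,3] of m[1,k]+m[k+1,4]+p_{0}·p_k·p_{4}.
k=1: 0 + 9540 + 6·38·6 = 10908; k=2: 6840 + 2700 + 6·30·6 = 10620; k=3: 9540 + 0 + 6·15·6 = 10080.
Minimum: 10080 at k=3.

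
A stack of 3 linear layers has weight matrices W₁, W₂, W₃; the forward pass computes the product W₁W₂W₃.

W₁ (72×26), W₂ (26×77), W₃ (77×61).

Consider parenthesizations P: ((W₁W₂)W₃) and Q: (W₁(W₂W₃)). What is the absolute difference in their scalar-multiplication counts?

246014

Order P = ((W₁W₂)W₃): (W₁W₂): 72×26 by 26×77 → 72×77, cost 72·26·77 = 144144; ((W₁W₂)W₃): 72×77 by 77×61 → 72×61, cost 72·77·61 = 338184; cumulative 482328. Total 482328.
Order Q = (W₁(W₂W₃)): (W₂W₃): 26×77 by 77×61 → 26×61, cost 26·77·61 = 122122; (W₁(W₂W₃)): 72×26 by 26×61 → 72×61, cost 72·26·61 = 114192; cumulative 236314. Total 236314.
Difference: |482328 − 236314| = 246014.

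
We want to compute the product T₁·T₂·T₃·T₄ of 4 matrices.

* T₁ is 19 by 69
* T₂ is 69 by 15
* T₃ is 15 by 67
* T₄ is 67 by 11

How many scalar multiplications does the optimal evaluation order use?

Adjacent pairs: T₁T₂ = 19·69·15 = 19665; T₂T₃ = 69·15·67 = 69345; T₃T₄ = 15·67·11 = 11055.
Length 3: T₁..T₃: k=1: 0+69345+19·69·67=157182; k=2: 19665+0+19·15·67=38760 → min 38760 | T₂..T₄: k=2: 0+11055+69·15·11=22440; k=3: 69345+0+69·67·11=120198 → min 22440.
Length 4: T₁..T₄: k=1: 0+22440+19·69·11=36861; k=2: 19665+11055+19·15·11=33855; k=3: 38760+0+19·67·11=52763 → min 33855.
Optimal order: ((T₁·T₂)·(T₃·T₄)) with cost 33855.

33855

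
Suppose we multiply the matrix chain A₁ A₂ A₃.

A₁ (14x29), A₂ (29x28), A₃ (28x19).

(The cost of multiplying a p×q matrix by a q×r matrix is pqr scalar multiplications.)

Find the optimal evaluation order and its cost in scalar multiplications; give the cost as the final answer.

18816

(A₁ (A₂ A₃)): cost 23142.
((A₁ A₂) A₃): cost 18816.
Optimal: ((A₁ A₂) A₃) with cost 18816.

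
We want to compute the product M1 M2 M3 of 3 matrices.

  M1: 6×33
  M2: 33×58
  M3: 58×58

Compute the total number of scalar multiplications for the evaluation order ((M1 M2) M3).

(M1 M2): 6×33 by 33×58 → 6×58, cost 6·33·58 = 11484
((M1 M2) M3): 6×58 by 58×58 → 6×58, cost 6·58·58 = 20184; cumulative 31668
Total: 31668 scalar multiplications.

31668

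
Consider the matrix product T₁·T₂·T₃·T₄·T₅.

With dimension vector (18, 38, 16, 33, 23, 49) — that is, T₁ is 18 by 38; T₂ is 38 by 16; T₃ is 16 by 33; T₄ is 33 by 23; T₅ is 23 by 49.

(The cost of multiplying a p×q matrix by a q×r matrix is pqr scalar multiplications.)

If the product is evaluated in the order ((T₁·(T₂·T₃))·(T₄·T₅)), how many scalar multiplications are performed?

(T₂·T₃): 38×16 by 16×33 → 38×33, cost 38·16·33 = 20064
(T₁·(T₂·T₃)): 18×38 by 38×33 → 18×33, cost 18·38·33 = 22572; cumulative 42636
(T₄·T₅): 33×23 by 23×49 → 33×49, cost 33·23·49 = 37191
((T₁·(T₂·T₃))·(T₄·T₅)): 18×33 by 33×49 → 18×49, cost 18·33·49 = 29106; cumulative 108933
Total: 108933 scalar multiplications.

108933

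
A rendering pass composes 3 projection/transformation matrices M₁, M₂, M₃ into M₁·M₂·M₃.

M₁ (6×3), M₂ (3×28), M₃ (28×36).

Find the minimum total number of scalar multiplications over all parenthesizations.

3672

Order (M₁·(M₂·M₃)): (M₂·M₃): 3×28 by 28×36 → 3×36, cost 3·28·36 = 3024; (M₁·(M₂·M₃)): 6×3 by 3×36 → 6×36, cost 6·3·36 = 648; cumulative 3672. Total 3672.
Order ((M₁·M₂)·M₃): (M₁·M₂): 6×3 by 3×28 → 6×28, cost 6·3·28 = 504; ((M₁·M₂)·M₃): 6×28 by 28×36 → 6×36, cost 6·28·36 = 6048; cumulative 6552. Total 6552.
Minimum: 3672.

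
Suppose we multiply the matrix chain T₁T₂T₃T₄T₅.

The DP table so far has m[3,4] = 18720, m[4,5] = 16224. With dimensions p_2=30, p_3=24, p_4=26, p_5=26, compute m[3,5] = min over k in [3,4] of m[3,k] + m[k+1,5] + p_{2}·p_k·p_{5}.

34944

m[3,5] = min over k∈[3,4] of m[3,k]+m[k+1,5]+p_{2}·p_k·p_{5}.
k=3: 0 + 16224 + 30·24·26 = 34944; k=4: 18720 + 0 + 30·26·26 = 39000.
Minimum: 34944 at k=3.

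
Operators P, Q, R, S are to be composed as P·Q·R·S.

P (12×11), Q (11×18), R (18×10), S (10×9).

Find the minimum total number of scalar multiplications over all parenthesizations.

4158

Adjacent pairs: PQ = 12·11·18 = 2376; QR = 11·18·10 = 1980; RS = 18·10·9 = 1620.
Length 3: P..R: k=1: 0+1980+12·11·10=3300; k=2: 2376+0+12·18·10=4536 → min 3300 | Q..S: k=2: 0+1620+11·18·9=3402; k=3: 1980+0+11·10·9=2970 → min 2970.
Length 4: P..S: k=1: 0+2970+12·11·9=4158; k=2: 2376+1620+12·18·9=5940; k=3: 3300+0+12·10·9=4380 → min 4158.
Optimal order: (P·((Q·R)·S)) with cost 4158.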